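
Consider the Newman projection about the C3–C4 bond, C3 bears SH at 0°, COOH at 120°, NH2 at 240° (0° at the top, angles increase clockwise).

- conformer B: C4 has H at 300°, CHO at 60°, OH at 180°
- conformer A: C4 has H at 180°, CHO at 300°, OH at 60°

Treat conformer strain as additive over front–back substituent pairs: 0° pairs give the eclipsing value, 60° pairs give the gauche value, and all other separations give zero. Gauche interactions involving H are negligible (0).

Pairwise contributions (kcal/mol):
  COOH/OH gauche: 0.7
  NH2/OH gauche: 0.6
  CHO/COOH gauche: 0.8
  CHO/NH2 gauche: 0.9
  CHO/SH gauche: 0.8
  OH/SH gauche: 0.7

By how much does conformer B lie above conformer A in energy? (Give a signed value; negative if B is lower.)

B (staggered): SH(0°)/CHO(60°) gauche 0.8; COOH(120°)/CHO(60°) gauche 0.8; COOH(120°)/OH(180°) gauche 0.7; NH2(240°)/OH(180°) gauche 0.6 → 2.9 kcal/mol.
A (staggered): SH(0°)/CHO(300°) gauche 0.8; SH(0°)/OH(60°) gauche 0.7; COOH(120°)/OH(60°) gauche 0.7; NH2(240°)/CHO(300°) gauche 0.9 → 3.1 kcal/mol.
E(B) − E(A) = 2.9 − 3.1 = -0.2 kcal/mol.

-0.2 kcal/mol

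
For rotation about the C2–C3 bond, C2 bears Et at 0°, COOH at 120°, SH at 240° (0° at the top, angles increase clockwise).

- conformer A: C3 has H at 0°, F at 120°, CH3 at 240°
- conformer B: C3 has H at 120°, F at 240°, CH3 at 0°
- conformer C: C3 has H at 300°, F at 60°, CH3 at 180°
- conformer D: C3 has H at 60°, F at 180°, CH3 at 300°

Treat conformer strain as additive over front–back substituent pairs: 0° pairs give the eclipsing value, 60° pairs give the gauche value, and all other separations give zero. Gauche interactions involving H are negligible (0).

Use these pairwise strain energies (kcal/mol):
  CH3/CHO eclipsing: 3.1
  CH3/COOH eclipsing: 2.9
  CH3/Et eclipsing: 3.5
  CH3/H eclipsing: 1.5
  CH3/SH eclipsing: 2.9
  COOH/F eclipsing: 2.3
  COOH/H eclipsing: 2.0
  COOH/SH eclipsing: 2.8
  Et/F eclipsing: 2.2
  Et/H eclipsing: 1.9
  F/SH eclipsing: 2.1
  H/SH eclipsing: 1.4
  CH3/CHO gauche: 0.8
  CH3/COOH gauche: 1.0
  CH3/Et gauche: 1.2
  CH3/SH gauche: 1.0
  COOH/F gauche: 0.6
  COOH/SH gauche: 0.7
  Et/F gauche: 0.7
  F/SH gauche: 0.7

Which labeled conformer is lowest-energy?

C

A is eclipsed. Et at 0° is eclipsed with H at 0° (1.9); COOH at 120° is eclipsed with F at 120° (2.3); SH at 240° is eclipsed with CH3 at 240° (2.9). Total 7.1 kcal/mol.
B is eclipsed. Et at 0° is eclipsed with CH3 at 0° (3.5); COOH at 120° is eclipsed with H at 120° (2.0); SH at 240° is eclipsed with F at 240° (2.1). Total 7.6 kcal/mol.
C is staggered. Et at 0° is gauche with F at 60° (0.7); COOH at 120° is gauche with F at 60° (0.6); COOH at 120° is gauche with CH3 at 180° (1.0); SH at 240° is gauche with CH3 at 180° (1.0). Total 3.3 kcal/mol.
D is staggered. Et at 0° is gauche with CH3 at 300° (1.2); COOH at 120° is gauche with F at 180° (0.6); SH at 240° is gauche with F at 180° (0.7); SH at 240° is gauche with CH3 at 300° (1.0). Total 3.5 kcal/mol.
C has the lowest total (3.3 kcal/mol).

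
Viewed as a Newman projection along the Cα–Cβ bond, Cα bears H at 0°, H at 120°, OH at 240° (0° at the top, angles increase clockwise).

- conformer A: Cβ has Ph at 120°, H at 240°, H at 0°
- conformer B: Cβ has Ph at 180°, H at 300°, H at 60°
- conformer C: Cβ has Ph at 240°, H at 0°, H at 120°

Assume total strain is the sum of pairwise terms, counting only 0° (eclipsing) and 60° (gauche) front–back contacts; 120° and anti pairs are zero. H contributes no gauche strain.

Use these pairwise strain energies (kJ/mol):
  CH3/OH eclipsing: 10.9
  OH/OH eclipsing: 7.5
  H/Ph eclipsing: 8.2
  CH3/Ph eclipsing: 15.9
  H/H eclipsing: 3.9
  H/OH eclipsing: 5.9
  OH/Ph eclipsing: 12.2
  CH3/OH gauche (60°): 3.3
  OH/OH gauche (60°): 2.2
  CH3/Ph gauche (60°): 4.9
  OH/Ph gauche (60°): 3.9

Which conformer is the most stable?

A (eclipsed): H(0°)/H(0°) eclipsed 3.9; H(120°)/Ph(120°) eclipsed 8.2; OH(240°)/H(240°) eclipsed 5.9 → 18.0 kJ/mol.
B (staggered): OH(240°)/Ph(180°) gauche 3.9 → 3.9 kJ/mol.
C (eclipsed): H(0°)/H(0°) eclipsed 3.9; H(120°)/H(120°) eclipsed 3.9; OH(240°)/Ph(240°) eclipsed 12.2 → 20.0 kJ/mol.
B has the lowest total (3.9 kJ/mol).

B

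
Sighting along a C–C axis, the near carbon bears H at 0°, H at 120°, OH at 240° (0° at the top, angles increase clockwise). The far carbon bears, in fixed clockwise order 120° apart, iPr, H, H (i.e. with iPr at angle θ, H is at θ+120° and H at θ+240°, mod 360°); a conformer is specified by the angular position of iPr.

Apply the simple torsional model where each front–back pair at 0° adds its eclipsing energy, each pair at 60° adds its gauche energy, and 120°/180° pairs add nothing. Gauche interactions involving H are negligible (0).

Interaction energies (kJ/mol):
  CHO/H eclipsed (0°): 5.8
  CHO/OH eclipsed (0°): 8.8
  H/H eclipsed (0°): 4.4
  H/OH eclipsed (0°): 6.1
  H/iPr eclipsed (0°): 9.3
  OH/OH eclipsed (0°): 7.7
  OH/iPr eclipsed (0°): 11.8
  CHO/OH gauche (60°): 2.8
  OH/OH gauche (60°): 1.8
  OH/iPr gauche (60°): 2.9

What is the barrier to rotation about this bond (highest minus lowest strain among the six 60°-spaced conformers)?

iPr at 0° (eclipsed): H(0°)/iPr(0°) eclipsed 9.3; H(120°)/H(120°) eclipsed 4.4; OH(240°)/H(240°) eclipsed 6.1 → 19.8 kJ/mol.
iPr at 60° (staggered): no non-H gauche contacts → 0.0 kJ/mol.
iPr at 120° (eclipsed): H(0°)/H(0°) eclipsed 4.4; H(120°)/iPr(120°) eclipsed 9.3; OH(240°)/H(240°) eclipsed 6.1 → 19.8 kJ/mol.
iPr at 180° (staggered): OH(240°)/iPr(180°) gauche 2.9 → 2.9 kJ/mol.
iPr at 240° (eclipsed): H(0°)/H(0°) eclipsed 4.4; H(120°)/H(120°) eclipsed 4.4; OH(240°)/iPr(240°) eclipsed 11.8 → 20.6 kJ/mol.
iPr at 300° (staggered): OH(240°)/iPr(300°) gauche 2.9 → 2.9 kJ/mol.
Max at 240° (20.6 kJ/mol), min at 60° (0.0 kJ/mol); barrier = 20.6 kJ/mol.

20.6 kJ/mol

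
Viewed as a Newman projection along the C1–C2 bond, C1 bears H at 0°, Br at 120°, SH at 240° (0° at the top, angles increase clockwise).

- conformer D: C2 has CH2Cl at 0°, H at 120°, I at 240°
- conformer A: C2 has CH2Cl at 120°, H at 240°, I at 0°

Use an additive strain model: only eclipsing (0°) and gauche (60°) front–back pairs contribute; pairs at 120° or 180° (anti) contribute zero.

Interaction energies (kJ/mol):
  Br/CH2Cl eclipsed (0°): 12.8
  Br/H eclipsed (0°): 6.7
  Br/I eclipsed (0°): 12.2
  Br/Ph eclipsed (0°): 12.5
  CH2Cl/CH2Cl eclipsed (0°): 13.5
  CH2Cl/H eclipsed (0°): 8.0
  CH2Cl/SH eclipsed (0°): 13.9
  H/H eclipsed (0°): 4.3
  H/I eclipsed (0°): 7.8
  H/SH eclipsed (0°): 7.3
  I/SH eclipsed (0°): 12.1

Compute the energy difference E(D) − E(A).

D (eclipsed): H–CH2Cl eclipsed, Br–H eclipsed, SH–I eclipsed; 8.0 + 6.7 + 12.1 = 26.8 kJ/mol.
A (eclipsed): H–I eclipsed, Br–CH2Cl eclipsed, SH–H eclipsed; 7.8 + 12.8 + 7.3 = 27.9 kJ/mol.
E(D) − E(A) = 26.8 − 27.9 = -1.1 kJ/mol.

-1.1 kJ/mol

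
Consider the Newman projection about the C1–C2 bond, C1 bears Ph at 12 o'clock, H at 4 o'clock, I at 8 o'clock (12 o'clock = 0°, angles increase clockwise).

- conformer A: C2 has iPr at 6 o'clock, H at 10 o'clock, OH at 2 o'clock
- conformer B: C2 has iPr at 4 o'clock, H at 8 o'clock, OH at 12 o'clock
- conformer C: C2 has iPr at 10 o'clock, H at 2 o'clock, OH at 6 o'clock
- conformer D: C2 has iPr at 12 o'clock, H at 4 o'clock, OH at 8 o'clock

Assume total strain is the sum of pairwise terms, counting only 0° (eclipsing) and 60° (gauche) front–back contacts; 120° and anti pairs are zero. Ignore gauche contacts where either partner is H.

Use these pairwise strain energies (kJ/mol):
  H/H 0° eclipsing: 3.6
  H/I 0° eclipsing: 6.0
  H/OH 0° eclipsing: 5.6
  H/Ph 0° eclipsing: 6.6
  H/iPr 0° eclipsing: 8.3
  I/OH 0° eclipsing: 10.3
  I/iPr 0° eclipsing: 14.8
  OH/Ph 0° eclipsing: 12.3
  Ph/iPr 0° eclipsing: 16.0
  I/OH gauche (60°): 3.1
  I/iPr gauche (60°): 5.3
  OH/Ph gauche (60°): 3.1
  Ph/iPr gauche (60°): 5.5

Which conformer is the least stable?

A is staggered. Ph at 0° is gauche with OH at 60° (3.1); I at 240° is gauche with iPr at 180° (5.3). Total 8.4 kJ/mol.
B is eclipsed. Ph at 0° is eclipsed with OH at 0° (12.3); H at 120° is eclipsed with iPr at 120° (8.3); I at 240° is eclipsed with H at 240° (6.0). Total 26.6 kJ/mol.
C is staggered. Ph at 0° is gauche with iPr at 300° (5.5); I at 240° is gauche with iPr at 300° (5.3); I at 240° is gauche with OH at 180° (3.1). Total 13.9 kJ/mol.
D is eclipsed. Ph at 0° is eclipsed with iPr at 0° (16.0); H at 120° is eclipsed with H at 120° (3.6); I at 240° is eclipsed with OH at 240° (10.3). Total 29.9 kJ/mol.
D has the highest total (29.9 kJ/mol).

D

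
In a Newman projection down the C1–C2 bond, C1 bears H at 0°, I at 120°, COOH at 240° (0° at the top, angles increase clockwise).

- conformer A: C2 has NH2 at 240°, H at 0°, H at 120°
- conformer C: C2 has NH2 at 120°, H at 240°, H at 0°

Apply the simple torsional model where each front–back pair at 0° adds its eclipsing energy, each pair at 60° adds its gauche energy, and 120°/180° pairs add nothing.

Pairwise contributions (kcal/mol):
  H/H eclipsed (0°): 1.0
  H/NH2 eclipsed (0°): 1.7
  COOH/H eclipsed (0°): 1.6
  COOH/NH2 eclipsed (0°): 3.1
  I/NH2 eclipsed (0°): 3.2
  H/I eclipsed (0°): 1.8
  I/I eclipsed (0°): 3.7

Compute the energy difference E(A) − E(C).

A is eclipsed. H at 0° is eclipsed with H at 0° (1.0); I at 120° is eclipsed with H at 120° (1.8); COOH at 240° is eclipsed with NH2 at 240° (3.1). Total 5.9 kcal/mol.
C is eclipsed. H at 0° is eclipsed with H at 0° (1.0); I at 120° is eclipsed with NH2 at 120° (3.2); COOH at 240° is eclipsed with H at 240° (1.6). Total 5.8 kcal/mol.
E(A) − E(C) = 5.9 − 5.8 = +0.1 kcal/mol.

+0.1 kcal/mol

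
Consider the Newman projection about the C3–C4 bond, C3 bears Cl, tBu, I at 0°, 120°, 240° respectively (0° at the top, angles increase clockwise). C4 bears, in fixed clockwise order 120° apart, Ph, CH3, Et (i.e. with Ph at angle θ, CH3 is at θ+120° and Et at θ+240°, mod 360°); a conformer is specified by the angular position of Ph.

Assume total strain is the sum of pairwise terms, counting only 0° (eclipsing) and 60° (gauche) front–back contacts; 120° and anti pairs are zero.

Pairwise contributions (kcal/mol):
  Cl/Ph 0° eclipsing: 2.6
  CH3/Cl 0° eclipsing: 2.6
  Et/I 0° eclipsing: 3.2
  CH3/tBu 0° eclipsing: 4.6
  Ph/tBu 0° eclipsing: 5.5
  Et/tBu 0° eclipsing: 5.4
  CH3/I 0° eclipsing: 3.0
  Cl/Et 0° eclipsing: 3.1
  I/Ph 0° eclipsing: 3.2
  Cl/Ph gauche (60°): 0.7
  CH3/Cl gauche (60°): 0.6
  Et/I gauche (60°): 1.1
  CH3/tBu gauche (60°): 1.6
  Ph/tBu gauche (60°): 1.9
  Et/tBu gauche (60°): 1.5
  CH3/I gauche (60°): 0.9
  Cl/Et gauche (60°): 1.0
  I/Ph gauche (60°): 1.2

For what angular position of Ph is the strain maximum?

Ph at 0° (eclipsed): Cl–Ph eclipsed, tBu–CH3 eclipsed, I–Et eclipsed; 2.6 + 4.6 + 3.2 = 10.4 kcal/mol.
Ph at 60° (staggered): Cl–Ph gauche, Cl–Et gauche, tBu–Ph gauche, tBu–CH3 gauche, I–CH3 gauche, I–Et gauche; 0.7 + 1.0 + 1.9 + 1.6 + 0.9 + 1.1 = 7.2 kcal/mol.
Ph at 120° (eclipsed): Cl–Et eclipsed, tBu–Ph eclipsed, I–CH3 eclipsed; 3.1 + 5.5 + 3.0 = 11.6 kcal/mol.
Ph at 180° (staggered): Cl–CH3 gauche, Cl–Et gauche, tBu–Ph gauche, tBu–Et gauche, I–Ph gauche, I–CH3 gauche; 0.6 + 1.0 + 1.9 + 1.5 + 1.2 + 0.9 = 7.1 kcal/mol.
Ph at 240° (eclipsed): Cl–CH3 eclipsed, tBu–Et eclipsed, I–Ph eclipsed; 2.6 + 5.4 + 3.2 = 11.2 kcal/mol.
Ph at 300° (staggered): Cl–Ph gauche, Cl–CH3 gauche, tBu–CH3 gauche, tBu–Et gauche, I–Ph gauche, I–Et gauche; 0.7 + 0.6 + 1.6 + 1.5 + 1.2 + 1.1 = 6.7 kcal/mol.
The maximum (11.6 kcal/mol) occurs with Ph at 120°.

120°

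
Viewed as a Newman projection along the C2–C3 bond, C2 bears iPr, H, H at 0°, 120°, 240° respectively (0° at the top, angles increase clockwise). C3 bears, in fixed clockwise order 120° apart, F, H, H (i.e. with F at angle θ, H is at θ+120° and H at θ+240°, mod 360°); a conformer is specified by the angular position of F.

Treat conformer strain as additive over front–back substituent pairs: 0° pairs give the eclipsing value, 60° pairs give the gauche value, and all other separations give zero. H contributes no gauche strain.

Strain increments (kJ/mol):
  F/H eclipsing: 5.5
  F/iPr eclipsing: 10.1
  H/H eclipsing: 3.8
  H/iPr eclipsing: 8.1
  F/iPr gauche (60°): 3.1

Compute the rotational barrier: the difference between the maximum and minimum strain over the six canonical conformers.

F at 0° (eclipsed): iPr(0°)/F(0°) eclipsed 10.1; H(120°)/H(120°) eclipsed 3.8; H(240°)/H(240°) eclipsed 3.8 → 17.7 kJ/mol.
F at 60° (staggered): iPr(0°)/F(60°) gauche 3.1 → 3.1 kJ/mol.
F at 120° (eclipsed): iPr(0°)/H(0°) eclipsed 8.1; H(120°)/F(120°) eclipsed 5.5; H(240°)/H(240°) eclipsed 3.8 → 17.4 kJ/mol.
F at 180° (staggered): no non-H gauche contacts → 0.0 kJ/mol.
F at 240° (eclipsed): iPr(0°)/H(0°) eclipsed 8.1; H(120°)/H(120°) eclipsed 3.8; H(240°)/F(240°) eclipsed 5.5 → 17.4 kJ/mol.
F at 300° (staggered): iPr(0°)/F(300°) gauche 3.1 → 3.1 kJ/mol.
Max at 0° (17.7 kJ/mol), min at 180° (0.0 kJ/mol); barrier = 17.7 kJ/mol.

17.7 kJ/mol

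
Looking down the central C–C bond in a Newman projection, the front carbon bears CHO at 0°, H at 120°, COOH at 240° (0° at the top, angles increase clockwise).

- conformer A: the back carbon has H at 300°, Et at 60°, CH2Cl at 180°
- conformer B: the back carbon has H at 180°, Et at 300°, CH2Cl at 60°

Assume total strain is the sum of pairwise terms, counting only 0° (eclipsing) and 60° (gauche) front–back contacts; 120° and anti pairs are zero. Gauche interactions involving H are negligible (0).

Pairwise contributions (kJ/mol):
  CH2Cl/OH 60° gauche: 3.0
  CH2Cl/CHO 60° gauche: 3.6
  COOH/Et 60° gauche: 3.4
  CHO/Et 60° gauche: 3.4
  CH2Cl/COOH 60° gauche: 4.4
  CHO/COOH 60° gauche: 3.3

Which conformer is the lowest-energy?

A

A is staggered. CHO at 0° is gauche with Et at 60° (3.4); COOH at 240° is gauche with CH2Cl at 180° (4.4). Total 7.8 kJ/mol.
B is staggered. CHO at 0° is gauche with Et at 300° (3.4); CHO at 0° is gauche with CH2Cl at 60° (3.6); COOH at 240° is gauche with Et at 300° (3.4). Total 10.4 kJ/mol.
A has the lowest total (7.8 kJ/mol).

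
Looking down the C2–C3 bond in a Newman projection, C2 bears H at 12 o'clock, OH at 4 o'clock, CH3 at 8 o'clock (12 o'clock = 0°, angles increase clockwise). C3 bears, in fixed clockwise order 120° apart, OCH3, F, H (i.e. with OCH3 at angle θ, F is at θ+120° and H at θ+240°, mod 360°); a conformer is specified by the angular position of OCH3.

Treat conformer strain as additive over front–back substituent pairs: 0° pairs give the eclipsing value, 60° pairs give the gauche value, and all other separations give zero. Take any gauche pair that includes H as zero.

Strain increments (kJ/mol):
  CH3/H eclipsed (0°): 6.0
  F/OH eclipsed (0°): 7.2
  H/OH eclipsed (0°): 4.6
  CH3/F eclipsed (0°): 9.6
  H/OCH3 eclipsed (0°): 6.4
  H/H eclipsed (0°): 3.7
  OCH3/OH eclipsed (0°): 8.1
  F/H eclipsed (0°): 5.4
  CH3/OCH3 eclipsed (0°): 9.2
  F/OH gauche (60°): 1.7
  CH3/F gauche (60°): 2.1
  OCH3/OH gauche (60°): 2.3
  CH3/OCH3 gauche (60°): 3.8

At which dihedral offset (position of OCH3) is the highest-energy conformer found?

120°

OCH3 at 0° is eclipsed. H at 0° is eclipsed with OCH3 at 0° (6.4); OH at 120° is eclipsed with F at 120° (7.2); CH3 at 240° is eclipsed with H at 240° (6.0). Total 19.6 kJ/mol.
OCH3 at 60° is staggered. OH at 120° is gauche with OCH3 at 60° (2.3); OH at 120° is gauche with F at 180° (1.7); CH3 at 240° is gauche with F at 180° (2.1). Total 6.1 kJ/mol.
OCH3 at 120° is eclipsed. H at 0° is eclipsed with H at 0° (3.7); OH at 120° is eclipsed with OCH3 at 120° (8.1); CH3 at 240° is eclipsed with F at 240° (9.6). Total 21.4 kJ/mol.
OCH3 at 180° is staggered. OH at 120° is gauche with OCH3 at 180° (2.3); CH3 at 240° is gauche with OCH3 at 180° (3.8); CH3 at 240° is gauche with F at 300° (2.1). Total 8.2 kJ/mol.
OCH3 at 240° is eclipsed. H at 0° is eclipsed with F at 0° (5.4); OH at 120° is eclipsed with H at 120° (4.6); CH3 at 240° is eclipsed with OCH3 at 240° (9.2). Total 19.2 kJ/mol.
OCH3 at 300° is staggered. OH at 120° is gauche with F at 60° (1.7); CH3 at 240° is gauche with OCH3 at 300° (3.8). Total 5.5 kJ/mol.
The maximum (21.4 kJ/mol) occurs with OCH3 at 120°.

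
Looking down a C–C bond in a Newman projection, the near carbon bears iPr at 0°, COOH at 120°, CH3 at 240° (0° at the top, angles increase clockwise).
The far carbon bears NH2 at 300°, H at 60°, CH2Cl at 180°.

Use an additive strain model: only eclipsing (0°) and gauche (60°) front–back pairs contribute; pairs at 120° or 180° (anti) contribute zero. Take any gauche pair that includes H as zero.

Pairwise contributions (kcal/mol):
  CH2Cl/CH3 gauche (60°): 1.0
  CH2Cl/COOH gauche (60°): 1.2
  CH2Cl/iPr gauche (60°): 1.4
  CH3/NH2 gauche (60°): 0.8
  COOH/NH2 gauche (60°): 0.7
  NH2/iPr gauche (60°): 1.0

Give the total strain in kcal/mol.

4.0 kcal/mol

This conformer (staggered): iPr–NH2 gauche, COOH–CH2Cl gauche, CH3–NH2 gauche, CH3–CH2Cl gauche; 1.0 + 1.2 + 0.8 + 1.0 = 4.0 kcal/mol.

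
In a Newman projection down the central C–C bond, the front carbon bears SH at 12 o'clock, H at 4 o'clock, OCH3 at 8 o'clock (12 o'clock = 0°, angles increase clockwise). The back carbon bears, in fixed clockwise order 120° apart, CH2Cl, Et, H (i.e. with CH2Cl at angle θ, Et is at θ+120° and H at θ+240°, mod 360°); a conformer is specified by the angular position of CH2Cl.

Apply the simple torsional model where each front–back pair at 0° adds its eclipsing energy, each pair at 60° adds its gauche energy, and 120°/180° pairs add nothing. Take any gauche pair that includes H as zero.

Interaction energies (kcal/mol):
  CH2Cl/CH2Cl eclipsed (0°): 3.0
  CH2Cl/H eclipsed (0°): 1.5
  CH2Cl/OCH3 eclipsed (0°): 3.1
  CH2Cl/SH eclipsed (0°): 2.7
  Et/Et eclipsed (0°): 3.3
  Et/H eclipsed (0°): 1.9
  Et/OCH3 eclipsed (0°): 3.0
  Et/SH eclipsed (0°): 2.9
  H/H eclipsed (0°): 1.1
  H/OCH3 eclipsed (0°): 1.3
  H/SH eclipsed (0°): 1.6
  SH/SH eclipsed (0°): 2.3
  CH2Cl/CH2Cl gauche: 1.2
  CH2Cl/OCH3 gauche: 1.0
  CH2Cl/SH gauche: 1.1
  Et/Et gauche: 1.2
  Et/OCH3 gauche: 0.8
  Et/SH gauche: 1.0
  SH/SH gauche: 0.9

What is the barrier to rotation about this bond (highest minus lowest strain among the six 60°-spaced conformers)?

CH2Cl at 0° (eclipsed): SH(0°)/CH2Cl(0°) eclipsed 2.7; H(120°)/Et(120°) eclipsed 1.9; OCH3(240°)/H(240°) eclipsed 1.3 → 5.9 kcal/mol.
CH2Cl at 60° (staggered): SH(0°)/CH2Cl(60°) gauche 1.1; OCH3(240°)/Et(180°) gauche 0.8 → 1.9 kcal/mol.
CH2Cl at 120° (eclipsed): SH(0°)/H(0°) eclipsed 1.6; H(120°)/CH2Cl(120°) eclipsed 1.5; OCH3(240°)/Et(240°) eclipsed 3.0 → 6.1 kcal/mol.
CH2Cl at 180° (staggered): SH(0°)/Et(300°) gauche 1.0; OCH3(240°)/CH2Cl(180°) gauche 1.0; OCH3(240°)/Et(300°) gauche 0.8 → 2.8 kcal/mol.
CH2Cl at 240° (eclipsed): SH(0°)/Et(0°) eclipsed 2.9; H(120°)/H(120°) eclipsed 1.1; OCH3(240°)/CH2Cl(240°) eclipsed 3.1 → 7.1 kcal/mol.
CH2Cl at 300° (staggered): SH(0°)/CH2Cl(300°) gauche 1.1; SH(0°)/Et(60°) gauche 1.0; OCH3(240°)/CH2Cl(300°) gauche 1.0 → 3.1 kcal/mol.
Max at 240° (7.1 kcal/mol), min at 60° (1.9 kcal/mol); barrier = 5.2 kcal/mol.

5.2 kcal/mol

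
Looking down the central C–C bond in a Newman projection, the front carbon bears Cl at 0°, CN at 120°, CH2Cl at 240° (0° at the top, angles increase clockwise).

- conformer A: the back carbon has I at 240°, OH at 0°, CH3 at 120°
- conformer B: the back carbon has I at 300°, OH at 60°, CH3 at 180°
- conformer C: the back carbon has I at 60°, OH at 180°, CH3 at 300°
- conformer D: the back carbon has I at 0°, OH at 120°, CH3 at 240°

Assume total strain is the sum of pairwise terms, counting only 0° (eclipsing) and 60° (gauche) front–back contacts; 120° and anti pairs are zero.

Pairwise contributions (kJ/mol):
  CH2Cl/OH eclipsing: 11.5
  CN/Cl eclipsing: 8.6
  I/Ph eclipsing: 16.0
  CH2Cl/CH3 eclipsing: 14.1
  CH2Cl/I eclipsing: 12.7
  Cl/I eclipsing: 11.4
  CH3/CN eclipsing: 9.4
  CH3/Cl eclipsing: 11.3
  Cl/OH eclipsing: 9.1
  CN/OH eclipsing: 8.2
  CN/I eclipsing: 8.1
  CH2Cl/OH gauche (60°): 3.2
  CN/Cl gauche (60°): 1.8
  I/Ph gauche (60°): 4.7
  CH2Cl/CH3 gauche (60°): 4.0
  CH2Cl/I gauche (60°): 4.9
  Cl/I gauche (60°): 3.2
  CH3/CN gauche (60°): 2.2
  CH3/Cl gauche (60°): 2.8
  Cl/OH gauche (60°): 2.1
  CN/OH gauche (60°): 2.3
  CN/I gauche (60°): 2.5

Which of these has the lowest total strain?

C

A (eclipsed): Cl(0°)/OH(0°) eclipsed 9.1; CN(120°)/CH3(120°) eclipsed 9.4; CH2Cl(240°)/I(240°) eclipsed 12.7 → 31.2 kJ/mol.
B (staggered): Cl(0°)/I(300°) gauche 3.2; Cl(0°)/OH(60°) gauche 2.1; CN(120°)/OH(60°) gauche 2.3; CN(120°)/CH3(180°) gauche 2.2; CH2Cl(240°)/I(300°) gauche 4.9; CH2Cl(240°)/CH3(180°) gauche 4.0 → 18.7 kJ/mol.
C (staggered): Cl(0°)/I(60°) gauche 3.2; Cl(0°)/CH3(300°) gauche 2.8; CN(120°)/I(60°) gauche 2.5; CN(120°)/OH(180°) gauche 2.3; CH2Cl(240°)/OH(180°) gauche 3.2; CH2Cl(240°)/CH3(300°) gauche 4.0 → 18.0 kJ/mol.
D (eclipsed): Cl(0°)/I(0°) eclipsed 11.4; CN(120°)/OH(120°) eclipsed 8.2; CH2Cl(240°)/CH3(240°) eclipsed 14.1 → 33.7 kJ/mol.
C has the lowest total (18.0 kJ/mol).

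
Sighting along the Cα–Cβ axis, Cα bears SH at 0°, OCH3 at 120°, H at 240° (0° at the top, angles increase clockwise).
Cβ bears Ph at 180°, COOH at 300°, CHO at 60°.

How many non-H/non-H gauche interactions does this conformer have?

Non-H gauche pairs: SH(0°)/COOH(300°); SH(0°)/CHO(60°); OCH3(120°)/Ph(180°); OCH3(120°)/CHO(60°) — 4 interactions.

4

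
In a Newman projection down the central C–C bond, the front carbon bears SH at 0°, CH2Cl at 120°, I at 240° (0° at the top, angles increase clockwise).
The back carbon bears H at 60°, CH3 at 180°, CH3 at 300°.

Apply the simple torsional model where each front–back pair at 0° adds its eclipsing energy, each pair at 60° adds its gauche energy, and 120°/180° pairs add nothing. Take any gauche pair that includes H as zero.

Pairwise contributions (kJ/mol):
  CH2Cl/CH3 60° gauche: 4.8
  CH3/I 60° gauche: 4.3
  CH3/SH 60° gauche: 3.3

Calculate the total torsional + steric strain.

This conformer (staggered): SH(0°)/CH3(300°) gauche 3.3; CH2Cl(120°)/CH3(180°) gauche 4.8; I(240°)/CH3(180°) gauche 4.3; I(240°)/CH3(300°) gauche 4.3 → 16.7 kJ/mol.

16.7 kJ/mol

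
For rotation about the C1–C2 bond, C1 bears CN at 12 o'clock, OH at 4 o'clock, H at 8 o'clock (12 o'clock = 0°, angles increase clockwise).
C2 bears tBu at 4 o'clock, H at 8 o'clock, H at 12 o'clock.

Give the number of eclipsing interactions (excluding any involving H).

Non-H eclipsing pairs: OH(120°)/tBu(120°) — 1 interaction.

1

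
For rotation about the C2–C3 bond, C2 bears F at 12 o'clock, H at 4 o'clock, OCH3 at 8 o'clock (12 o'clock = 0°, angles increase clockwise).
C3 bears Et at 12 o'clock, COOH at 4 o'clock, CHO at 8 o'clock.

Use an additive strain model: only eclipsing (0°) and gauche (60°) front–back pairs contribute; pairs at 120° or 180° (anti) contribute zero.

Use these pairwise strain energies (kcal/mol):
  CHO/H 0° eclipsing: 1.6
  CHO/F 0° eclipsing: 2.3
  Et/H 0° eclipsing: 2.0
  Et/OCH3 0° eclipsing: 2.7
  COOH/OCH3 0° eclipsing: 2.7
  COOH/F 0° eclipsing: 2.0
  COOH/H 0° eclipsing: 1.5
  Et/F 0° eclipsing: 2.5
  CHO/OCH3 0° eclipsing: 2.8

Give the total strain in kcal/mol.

6.8 kcal/mol

This conformer (eclipsed): F(0°)/Et(0°) eclipsed 2.5; H(120°)/COOH(120°) eclipsed 1.5; OCH3(240°)/CHO(240°) eclipsed 2.8 → 6.8 kcal/mol.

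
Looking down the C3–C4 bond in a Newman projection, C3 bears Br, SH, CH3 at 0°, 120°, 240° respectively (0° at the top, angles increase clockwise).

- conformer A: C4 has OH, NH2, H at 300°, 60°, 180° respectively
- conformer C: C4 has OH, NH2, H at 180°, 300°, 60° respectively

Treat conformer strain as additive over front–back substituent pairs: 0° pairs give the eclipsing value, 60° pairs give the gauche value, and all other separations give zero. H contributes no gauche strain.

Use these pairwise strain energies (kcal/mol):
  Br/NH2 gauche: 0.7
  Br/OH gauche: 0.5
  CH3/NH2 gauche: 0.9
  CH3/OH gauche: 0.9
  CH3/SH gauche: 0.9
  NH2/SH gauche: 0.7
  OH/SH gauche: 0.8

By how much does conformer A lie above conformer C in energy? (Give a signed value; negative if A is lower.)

-0.5 kcal/mol

A (staggered): Br(0°)/OH(300°) gauche 0.5; Br(0°)/NH2(60°) gauche 0.7; SH(120°)/NH2(60°) gauche 0.7; CH3(240°)/OH(300°) gauche 0.9 → 2.8 kcal/mol.
C (staggered): Br(0°)/NH2(300°) gauche 0.7; SH(120°)/OH(180°) gauche 0.8; CH3(240°)/OH(180°) gauche 0.9; CH3(240°)/NH2(300°) gauche 0.9 → 3.3 kcal/mol.
E(A) − E(C) = 2.8 − 3.3 = -0.5 kcal/mol.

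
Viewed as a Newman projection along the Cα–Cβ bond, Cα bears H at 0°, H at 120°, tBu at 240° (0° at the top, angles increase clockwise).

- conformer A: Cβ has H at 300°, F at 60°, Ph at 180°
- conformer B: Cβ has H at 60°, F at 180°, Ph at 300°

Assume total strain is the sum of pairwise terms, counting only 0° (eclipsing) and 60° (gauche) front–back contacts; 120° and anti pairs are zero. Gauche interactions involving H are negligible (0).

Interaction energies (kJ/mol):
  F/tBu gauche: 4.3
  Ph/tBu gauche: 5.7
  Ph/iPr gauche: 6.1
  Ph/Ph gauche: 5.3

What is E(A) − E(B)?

-4.3 kJ/mol

A (staggered): tBu–Ph gauche; 5.7 = 5.7 kJ/mol.
B (staggered): tBu–F gauche, tBu–Ph gauche; 4.3 + 5.7 = 10.0 kJ/mol.
E(A) − E(B) = 5.7 − 10.0 = -4.3 kJ/mol.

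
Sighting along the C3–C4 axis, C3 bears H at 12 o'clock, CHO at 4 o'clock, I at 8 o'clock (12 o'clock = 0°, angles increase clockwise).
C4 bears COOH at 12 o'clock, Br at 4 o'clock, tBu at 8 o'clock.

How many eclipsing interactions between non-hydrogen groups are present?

2

Non-H eclipsing pairs: CHO(120°)/Br(120°); I(240°)/tBu(240°) — 2 interactions.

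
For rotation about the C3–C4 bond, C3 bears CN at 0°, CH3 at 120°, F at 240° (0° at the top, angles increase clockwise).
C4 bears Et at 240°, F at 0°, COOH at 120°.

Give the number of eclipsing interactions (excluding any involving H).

Non-H eclipsing pairs: CN(0°)/F(0°); CH3(120°)/COOH(120°); F(240°)/Et(240°) — 3 interactions.

3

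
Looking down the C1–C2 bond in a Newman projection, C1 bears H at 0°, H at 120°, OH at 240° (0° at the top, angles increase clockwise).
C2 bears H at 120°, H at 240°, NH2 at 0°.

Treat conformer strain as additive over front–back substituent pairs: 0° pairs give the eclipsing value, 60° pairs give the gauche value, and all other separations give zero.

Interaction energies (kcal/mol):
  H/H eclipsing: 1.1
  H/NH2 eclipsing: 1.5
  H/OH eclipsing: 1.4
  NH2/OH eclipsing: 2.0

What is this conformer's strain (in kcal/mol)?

4.0 kcal/mol

This conformer (eclipsed): H–NH2 eclipsed, H–H eclipsed, OH–H eclipsed; 1.5 + 1.1 + 1.4 = 4.0 kcal/mol.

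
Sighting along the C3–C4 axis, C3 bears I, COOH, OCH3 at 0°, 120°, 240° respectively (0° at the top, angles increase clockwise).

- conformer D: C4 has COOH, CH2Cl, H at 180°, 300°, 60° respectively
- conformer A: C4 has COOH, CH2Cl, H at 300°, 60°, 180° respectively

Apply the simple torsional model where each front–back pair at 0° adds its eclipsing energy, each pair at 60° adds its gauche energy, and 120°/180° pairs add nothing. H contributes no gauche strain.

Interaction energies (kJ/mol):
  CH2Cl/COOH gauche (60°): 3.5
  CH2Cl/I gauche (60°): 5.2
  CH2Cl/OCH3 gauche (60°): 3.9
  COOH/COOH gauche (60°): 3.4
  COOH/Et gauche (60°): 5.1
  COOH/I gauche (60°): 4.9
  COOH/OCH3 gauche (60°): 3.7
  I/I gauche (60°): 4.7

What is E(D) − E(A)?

D (staggered): I(0°)/CH2Cl(300°) gauche 5.2; COOH(120°)/COOH(180°) gauche 3.4; OCH3(240°)/COOH(180°) gauche 3.7; OCH3(240°)/CH2Cl(300°) gauche 3.9 → 16.2 kJ/mol.
A (staggered): I(0°)/COOH(300°) gauche 4.9; I(0°)/CH2Cl(60°) gauche 5.2; COOH(120°)/CH2Cl(60°) gauche 3.5; OCH3(240°)/COOH(300°) gauche 3.7 → 17.3 kJ/mol.
E(D) − E(A) = 16.2 − 17.3 = -1.1 kJ/mol.

-1.1 kJ/mol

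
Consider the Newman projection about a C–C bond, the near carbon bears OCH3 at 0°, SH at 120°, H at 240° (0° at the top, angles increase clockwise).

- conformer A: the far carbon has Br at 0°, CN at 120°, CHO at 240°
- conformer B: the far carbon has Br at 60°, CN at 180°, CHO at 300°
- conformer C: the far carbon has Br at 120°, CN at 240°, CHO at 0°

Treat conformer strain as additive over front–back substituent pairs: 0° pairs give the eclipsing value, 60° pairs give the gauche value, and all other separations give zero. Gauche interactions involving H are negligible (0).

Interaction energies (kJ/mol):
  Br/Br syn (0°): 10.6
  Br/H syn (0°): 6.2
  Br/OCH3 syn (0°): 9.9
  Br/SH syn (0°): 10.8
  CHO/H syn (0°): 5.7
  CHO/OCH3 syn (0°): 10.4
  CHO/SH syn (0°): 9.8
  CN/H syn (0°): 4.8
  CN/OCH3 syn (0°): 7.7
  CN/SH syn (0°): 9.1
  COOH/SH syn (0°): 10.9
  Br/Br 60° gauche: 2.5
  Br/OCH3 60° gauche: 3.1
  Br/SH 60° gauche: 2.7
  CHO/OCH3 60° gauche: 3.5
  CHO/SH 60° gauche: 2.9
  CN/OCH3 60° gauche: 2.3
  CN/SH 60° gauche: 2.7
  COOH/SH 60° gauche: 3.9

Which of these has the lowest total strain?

A (eclipsed): OCH3–Br eclipsed, SH–CN eclipsed, H–CHO eclipsed; 9.9 + 9.1 + 5.7 = 24.7 kJ/mol.
B (staggered): OCH3–Br gauche, OCH3–CHO gauche, SH–Br gauche, SH–CN gauche; 3.1 + 3.5 + 2.7 + 2.7 = 12.0 kJ/mol.
C (eclipsed): OCH3–CHO eclipsed, SH–Br eclipsed, H–CN eclipsed; 10.4 + 10.8 + 4.8 = 26.0 kJ/mol.
B has the lowest total (12.0 kJ/mol).

B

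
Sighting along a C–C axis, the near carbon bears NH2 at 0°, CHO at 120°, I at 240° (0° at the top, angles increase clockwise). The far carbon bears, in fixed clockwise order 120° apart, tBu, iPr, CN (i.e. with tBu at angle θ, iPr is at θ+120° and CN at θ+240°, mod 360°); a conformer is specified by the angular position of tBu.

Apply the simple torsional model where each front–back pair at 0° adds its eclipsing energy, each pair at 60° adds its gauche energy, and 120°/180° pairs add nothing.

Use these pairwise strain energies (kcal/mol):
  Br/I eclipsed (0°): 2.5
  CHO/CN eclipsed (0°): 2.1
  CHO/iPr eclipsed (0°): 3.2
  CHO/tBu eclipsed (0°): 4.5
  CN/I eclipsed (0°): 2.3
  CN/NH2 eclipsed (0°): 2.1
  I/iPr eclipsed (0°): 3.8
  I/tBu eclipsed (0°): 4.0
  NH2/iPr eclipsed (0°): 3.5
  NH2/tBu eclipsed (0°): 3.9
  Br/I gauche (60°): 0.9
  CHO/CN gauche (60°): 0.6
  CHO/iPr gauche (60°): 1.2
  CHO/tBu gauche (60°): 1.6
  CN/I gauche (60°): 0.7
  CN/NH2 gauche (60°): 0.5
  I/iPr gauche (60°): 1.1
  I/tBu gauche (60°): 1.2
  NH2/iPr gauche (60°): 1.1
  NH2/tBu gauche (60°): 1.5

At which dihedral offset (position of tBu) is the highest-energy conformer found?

120°

tBu at 0° (eclipsed): NH2–tBu eclipsed, CHO–iPr eclipsed, I–CN eclipsed; 3.9 + 3.2 + 2.3 = 9.4 kcal/mol.
tBu at 60° (staggered): NH2–tBu gauche, NH2–CN gauche, CHO–tBu gauche, CHO–iPr gauche, I–iPr gauche, I–CN gauche; 1.5 + 0.5 + 1.6 + 1.2 + 1.1 + 0.7 = 6.6 kcal/mol.
tBu at 120° (eclipsed): NH2–CN eclipsed, CHO–tBu eclipsed, I–iPr eclipsed; 2.1 + 4.5 + 3.8 = 10.4 kcal/mol.
tBu at 180° (staggered): NH2–iPr gauche, NH2–CN gauche, CHO–tBu gauche, CHO–CN gauche, I–tBu gauche, I–iPr gauche; 1.1 + 0.5 + 1.6 + 0.6 + 1.2 + 1.1 = 6.1 kcal/mol.
tBu at 240° (eclipsed): NH2–iPr eclipsed, CHO–CN eclipsed, I–tBu eclipsed; 3.5 + 2.1 + 4.0 = 9.6 kcal/mol.
tBu at 300° (staggered): NH2–tBu gauche, NH2–iPr gauche, CHO–iPr gauche, CHO–CN gauche, I–tBu gauche, I–CN gauche; 1.5 + 1.1 + 1.2 + 0.6 + 1.2 + 0.7 = 6.3 kcal/mol.
The maximum (10.4 kcal/mol) occurs with tBu at 120°.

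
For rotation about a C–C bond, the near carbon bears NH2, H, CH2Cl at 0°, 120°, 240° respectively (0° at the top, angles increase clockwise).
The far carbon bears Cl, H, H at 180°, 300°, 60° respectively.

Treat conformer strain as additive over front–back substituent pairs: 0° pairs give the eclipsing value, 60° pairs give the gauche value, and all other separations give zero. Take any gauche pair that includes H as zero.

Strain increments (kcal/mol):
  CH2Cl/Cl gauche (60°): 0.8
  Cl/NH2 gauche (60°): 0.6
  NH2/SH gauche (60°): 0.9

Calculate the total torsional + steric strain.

0.8 kcal/mol

This conformer is staggered. CH2Cl at 240° is gauche with Cl at 180° (0.8). Total 0.8 kcal/mol.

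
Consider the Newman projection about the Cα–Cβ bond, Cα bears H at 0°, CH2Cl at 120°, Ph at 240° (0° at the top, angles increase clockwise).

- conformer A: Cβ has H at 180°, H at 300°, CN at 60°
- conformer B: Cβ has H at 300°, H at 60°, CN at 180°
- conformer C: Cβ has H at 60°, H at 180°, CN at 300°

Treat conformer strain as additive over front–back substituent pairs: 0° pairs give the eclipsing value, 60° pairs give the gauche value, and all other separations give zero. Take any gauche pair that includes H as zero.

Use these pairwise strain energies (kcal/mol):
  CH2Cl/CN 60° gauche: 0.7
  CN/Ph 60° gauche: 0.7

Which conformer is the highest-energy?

B

A (staggered): CH2Cl–CN gauche; 0.7 = 0.7 kcal/mol.
B (staggered): CH2Cl–CN gauche, Ph–CN gauche; 0.7 + 0.7 = 1.4 kcal/mol.
C (staggered): Ph–CN gauche; 0.7 = 0.7 kcal/mol.
B has the highest total (1.4 kcal/mol).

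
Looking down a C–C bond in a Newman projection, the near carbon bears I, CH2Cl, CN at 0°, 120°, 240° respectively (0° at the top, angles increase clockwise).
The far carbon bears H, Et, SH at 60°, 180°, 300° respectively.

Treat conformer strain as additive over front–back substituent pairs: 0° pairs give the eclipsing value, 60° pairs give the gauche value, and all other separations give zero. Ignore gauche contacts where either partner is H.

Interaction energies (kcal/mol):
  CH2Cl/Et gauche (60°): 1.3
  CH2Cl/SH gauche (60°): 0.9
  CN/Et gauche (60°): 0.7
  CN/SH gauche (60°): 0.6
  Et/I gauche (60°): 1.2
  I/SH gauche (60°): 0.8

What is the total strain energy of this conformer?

This conformer (staggered): I–SH gauche, CH2Cl–Et gauche, CN–Et gauche, CN–SH gauche; 0.8 + 1.3 + 0.7 + 0.6 = 3.4 kcal/mol.

3.4 kcal/mol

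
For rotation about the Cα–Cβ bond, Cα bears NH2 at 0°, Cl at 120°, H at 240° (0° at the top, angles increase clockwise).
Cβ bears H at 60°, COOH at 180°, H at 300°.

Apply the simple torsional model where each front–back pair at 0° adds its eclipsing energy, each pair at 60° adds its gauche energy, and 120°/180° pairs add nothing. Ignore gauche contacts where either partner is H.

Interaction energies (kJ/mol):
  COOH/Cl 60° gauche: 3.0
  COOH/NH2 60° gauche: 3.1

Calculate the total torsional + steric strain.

This conformer is staggered. Cl at 120° is gauche with COOH at 180° (3.0). Total 3.0 kJ/mol.

3.0 kJ/mol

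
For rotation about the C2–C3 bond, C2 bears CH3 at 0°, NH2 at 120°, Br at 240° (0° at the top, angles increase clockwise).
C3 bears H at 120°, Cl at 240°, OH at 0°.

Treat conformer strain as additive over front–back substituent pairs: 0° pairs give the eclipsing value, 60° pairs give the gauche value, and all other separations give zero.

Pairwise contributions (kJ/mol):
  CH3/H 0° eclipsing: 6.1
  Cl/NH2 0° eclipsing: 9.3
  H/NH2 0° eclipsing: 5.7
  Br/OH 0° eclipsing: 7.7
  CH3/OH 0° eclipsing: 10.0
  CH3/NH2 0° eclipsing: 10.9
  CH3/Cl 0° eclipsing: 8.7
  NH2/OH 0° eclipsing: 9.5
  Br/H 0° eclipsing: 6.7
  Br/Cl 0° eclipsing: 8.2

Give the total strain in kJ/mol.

23.9 kJ/mol

This conformer (eclipsed): CH3–OH eclipsed, NH2–H eclipsed, Br–Cl eclipsed; 10.0 + 5.7 + 8.2 = 23.9 kJ/mol.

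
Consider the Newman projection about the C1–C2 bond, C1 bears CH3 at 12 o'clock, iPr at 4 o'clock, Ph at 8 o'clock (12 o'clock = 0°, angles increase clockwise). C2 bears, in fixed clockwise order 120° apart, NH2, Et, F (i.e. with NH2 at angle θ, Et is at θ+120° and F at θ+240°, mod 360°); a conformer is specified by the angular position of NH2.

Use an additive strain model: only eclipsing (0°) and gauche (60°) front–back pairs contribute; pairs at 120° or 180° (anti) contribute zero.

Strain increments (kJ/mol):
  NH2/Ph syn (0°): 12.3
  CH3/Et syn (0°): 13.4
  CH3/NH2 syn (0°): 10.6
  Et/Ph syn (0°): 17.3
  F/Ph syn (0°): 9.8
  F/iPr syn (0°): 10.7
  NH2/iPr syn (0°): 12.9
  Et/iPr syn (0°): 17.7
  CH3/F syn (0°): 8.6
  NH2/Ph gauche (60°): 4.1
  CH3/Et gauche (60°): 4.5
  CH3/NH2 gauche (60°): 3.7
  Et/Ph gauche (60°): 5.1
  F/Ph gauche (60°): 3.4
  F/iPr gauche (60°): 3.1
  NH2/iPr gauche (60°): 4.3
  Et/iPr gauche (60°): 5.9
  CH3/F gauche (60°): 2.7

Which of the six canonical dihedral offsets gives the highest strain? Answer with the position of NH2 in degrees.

120°

NH2 at 0° (eclipsed): CH3(0°)/NH2(0°) eclipsed 10.6; iPr(120°)/Et(120°) eclipsed 17.7; Ph(240°)/F(240°) eclipsed 9.8 → 38.1 kJ/mol.
NH2 at 60° (staggered): CH3(0°)/NH2(60°) gauche 3.7; CH3(0°)/F(300°) gauche 2.7; iPr(120°)/NH2(60°) gauche 4.3; iPr(120°)/Et(180°) gauche 5.9; Ph(240°)/Et(180°) gauche 5.1; Ph(240°)/F(300°) gauche 3.4 → 25.1 kJ/mol.
NH2 at 120° (eclipsed): CH3(0°)/F(0°) eclipsed 8.6; iPr(120°)/NH2(120°) eclipsed 12.9; Ph(240°)/Et(240°) eclipsed 17.3 → 38.8 kJ/mol.
NH2 at 180° (staggered): CH3(0°)/Et(300°) gauche 4.5; CH3(0°)/F(60°) gauche 2.7; iPr(120°)/NH2(180°) gauche 4.3; iPr(120°)/F(60°) gauche 3.1; Ph(240°)/NH2(180°) gauche 4.1; Ph(240°)/Et(300°) gauche 5.1 → 23.8 kJ/mol.
NH2 at 240° (eclipsed): CH3(0°)/Et(0°) eclipsed 13.4; iPr(120°)/F(120°) eclipsed 10.7; Ph(240°)/NH2(240°) eclipsed 12.3 → 36.4 kJ/mol.
NH2 at 300° (staggered): CH3(0°)/NH2(300°) gauche 3.7; CH3(0°)/Et(60°) gauche 4.5; iPr(120°)/Et(60°) gauche 5.9; iPr(120°)/F(180°) gauche 3.1; Ph(240°)/NH2(300°) gauche 4.1; Ph(240°)/F(180°) gauche 3.4 → 24.7 kJ/mol.
The maximum (38.8 kJ/mol) occurs with NH2 at 120°.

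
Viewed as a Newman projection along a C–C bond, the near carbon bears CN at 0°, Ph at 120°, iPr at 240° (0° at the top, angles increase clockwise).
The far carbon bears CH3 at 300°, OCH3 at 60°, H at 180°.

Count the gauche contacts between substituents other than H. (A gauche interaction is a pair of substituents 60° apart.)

Non-H gauche pairs: CN(0°)/CH3(300°); CN(0°)/OCH3(60°); Ph(120°)/OCH3(60°); iPr(240°)/CH3(300°) — 4 interactions.

4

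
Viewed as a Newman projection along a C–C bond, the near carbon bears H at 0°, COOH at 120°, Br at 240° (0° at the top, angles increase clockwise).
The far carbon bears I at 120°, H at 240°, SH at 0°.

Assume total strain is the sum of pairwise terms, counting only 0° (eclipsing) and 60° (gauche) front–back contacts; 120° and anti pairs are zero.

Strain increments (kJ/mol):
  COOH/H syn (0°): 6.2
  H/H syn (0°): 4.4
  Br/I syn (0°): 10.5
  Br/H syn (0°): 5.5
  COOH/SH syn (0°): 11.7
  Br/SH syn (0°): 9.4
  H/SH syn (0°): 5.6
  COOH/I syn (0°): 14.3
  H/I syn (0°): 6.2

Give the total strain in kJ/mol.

This conformer (eclipsed): H(0°)/SH(0°) eclipsed 5.6; COOH(120°)/I(120°) eclipsed 14.3; Br(240°)/H(240°) eclipsed 5.5 → 25.4 kJ/mol.

25.4 kJ/mol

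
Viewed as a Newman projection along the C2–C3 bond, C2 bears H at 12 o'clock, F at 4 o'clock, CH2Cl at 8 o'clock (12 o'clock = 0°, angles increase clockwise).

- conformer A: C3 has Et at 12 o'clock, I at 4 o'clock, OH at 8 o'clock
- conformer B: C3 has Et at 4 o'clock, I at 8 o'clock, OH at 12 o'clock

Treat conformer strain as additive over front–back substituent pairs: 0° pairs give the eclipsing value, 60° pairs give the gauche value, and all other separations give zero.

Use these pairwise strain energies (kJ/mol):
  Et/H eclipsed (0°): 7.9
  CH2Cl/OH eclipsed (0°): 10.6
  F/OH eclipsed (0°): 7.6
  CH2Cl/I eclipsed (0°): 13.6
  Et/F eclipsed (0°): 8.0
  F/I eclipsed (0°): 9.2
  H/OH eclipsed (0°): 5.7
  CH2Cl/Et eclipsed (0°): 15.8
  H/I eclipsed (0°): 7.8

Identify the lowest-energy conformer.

A (eclipsed): H(0°)/Et(0°) eclipsed 7.9; F(120°)/I(120°) eclipsed 9.2; CH2Cl(240°)/OH(240°) eclipsed 10.6 → 27.7 kJ/mol.
B (eclipsed): H(0°)/OH(0°) eclipsed 5.7; F(120°)/Et(120°) eclipsed 8.0; CH2Cl(240°)/I(240°) eclipsed 13.6 → 27.3 kJ/mol.
B has the lowest total (27.3 kJ/mol).

B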